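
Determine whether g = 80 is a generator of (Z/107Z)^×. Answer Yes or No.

Yes

φ(107) = 107 − 1 = 106 = 2 · 53.
An element g generates (Z/107Z)^× iff g^(106/q) ≢ 1 (mod 107) for each prime q ∈ {2, 53}.
80^53 ≡ 106 (mod 107)  [q = 2: ≢ 1 ✓]
80^2 ≡ 87 (mod 107)  [q = 53: ≢ 1 ✓]
All checks pass, so 80 has order 106 and is a primitive root modulo 107.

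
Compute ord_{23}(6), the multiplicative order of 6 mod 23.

11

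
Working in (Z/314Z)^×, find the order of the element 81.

39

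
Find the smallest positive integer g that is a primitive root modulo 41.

6

φ(41) = 41 − 1 = 40 = 2^3 · 5.
g is a primitive root iff g^(40/q) ≢ 1 (mod 41) for each prime q ∈ {2, 5}.
g = 2: 2^20 ≡ 1 — hits 1, so not a primitive root.
g = 3: 3^20 ≡ 40; 3^8 ≡ 1 — hits 1, so not a primitive root.
g = 4: 4^20 ≡ 1 — hits 1, so not a primitive root.
g = 5: 5^20 ≡ 1 — hits 1, so not a primitive root.
g = 6: 6^20 ≡ 40; 6^8 ≡ 10 — none is 1, so 6 is a primitive root.
So 6 is the smallest generator of (Z/41Z)^×.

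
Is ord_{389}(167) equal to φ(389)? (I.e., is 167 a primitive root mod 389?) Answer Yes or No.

Yes

φ(389) = 389 − 1 = 388 = 2^2 · 97.
It suffices to check that the order of 167 is not a proper divisor of 388: compute 167^(388/q) for q ∈ {2, 97}.
167^194 ≡ 388 (mod 389)  [q = 2: ≢ 1 ✓]
167^4 ≡ 157 (mod 389)  [q = 97: ≢ 1 ✓]
All checks pass, so 167 has order 388 and is a primitive root modulo 389.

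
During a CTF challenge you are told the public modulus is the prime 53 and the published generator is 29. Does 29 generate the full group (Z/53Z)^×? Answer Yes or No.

φ(53) = 53 − 1 = 52 = 2^2 · 13.
Test 29^(52/q) mod 53 for each prime factor q of 52:
29^26 ≡ 1 (mod 53)  [q = 2: ≡ 1 ✗]
29^4 ≡ 49 (mod 53)  [q = 13: ≢ 1 ✓]
The check at q = 2 fails, so 29 generates a proper subgroup.

No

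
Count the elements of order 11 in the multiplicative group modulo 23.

10

φ(23) = 23 − 1 = 22 = 2 · 11.
Since (Z/23Z)^× is cyclic of order 22, the number of elements of order d is φ(d) when d | 22 and 0 otherwise.
11 | 22, and φ(11) = 11 − 1 = 10.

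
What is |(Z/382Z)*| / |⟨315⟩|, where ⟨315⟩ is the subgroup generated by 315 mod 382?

1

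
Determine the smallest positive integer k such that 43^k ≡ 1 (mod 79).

ord(43) | φ(79) = 79 − 1 = 78 = 2 · 3 · 13.
Divisors of 78: 1, 2, 3, 6, 13, 26, 39, 78.
Test each divisor d:
43^1 ≡ 43 (mod 79)
43^2 ≡ 32 (mod 79)
43^3 ≡ 33 (mod 79)
43^6 ≡ 62 (mod 79)
43^13 ≡ 24 (mod 79)
43^26 ≡ 23 (mod 79)
43^39 ≡ 78 (mod 79)
43^78 ≡ 1 (mod 79) ✓
Therefore the multiplicative order of 43 modulo 79 is 78.

78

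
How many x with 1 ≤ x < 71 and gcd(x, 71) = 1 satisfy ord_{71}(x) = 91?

φ(71) = 71 − 1 = 70 = 2 · 5 · 7.
In a cyclic group of order 70, there are φ(d) elements of order d for each divisor d of 70, and zero for non-divisors.
91 does not divide 70, so no element of (Z/71Z)^× has order 91.

0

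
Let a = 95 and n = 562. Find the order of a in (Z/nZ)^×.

The order of 95 must divide φ(562) = φ(2)·φ(281) = 1·280 = 280 = 2^3 · 5 · 7.
Divisors of 280: 1, 2, 4, 5, 7, 8, 10, 14, 20, 28, 35, 40, 56, 70, 140, 280.
Test each divisor d:
95^1 ≡ 95 (mod 562)
95^2 ≡ 33 (mod 562)
95^4 ≡ 527 (mod 562)
95^5 ≡ 47 (mod 562)
95^7 ≡ 427 (mod 562)
95^8 ≡ 101 (mod 562)
95^10 ≡ 523 (mod 562)
95^14 ≡ 241 (mod 562)
95^20 ≡ 397 (mod 562)
95^28 ≡ 195 (mod 562)
95^35 ≡ 89 (mod 562)
95^40 ≡ 249 (mod 562)
95^56 ≡ 371 (mod 562)
95^70 ≡ 53 (mod 562)
95^140 ≡ 561 (mod 562)
95^280 ≡ 1 (mod 562) ✓
The smallest such exponent is 280, so the order of 95 is 280.

280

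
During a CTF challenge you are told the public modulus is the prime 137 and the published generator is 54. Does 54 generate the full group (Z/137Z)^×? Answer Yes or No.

Yes

φ(137) = 137 − 1 = 136 = 2^3 · 17.
An element g generates (Z/137Z)^× iff g^(136/q) ≢ 1 (mod 137) for each prime q ∈ {2, 17}.
54^68 ≡ 136 (mod 137)  [q = 2: ≢ 1 ✓]
54^8 ≡ 59 (mod 137)  [q = 17: ≢ 1 ✓]
All checks pass, so 54 has order 136 and is a primitive root modulo 137.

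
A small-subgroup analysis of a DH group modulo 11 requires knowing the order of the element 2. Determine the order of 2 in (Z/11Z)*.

10

Since 2 ∈ (Z/11Z)^×, its order divides φ(11) = 11 − 1 = 10 = 2 · 5.
Divisors of 10: 1, 2, 5, 10.
Compute 2^d (mod 11) for the divisors d until we hit 1:
2^1 ≡ 2 (mod 11)
2^2 ≡ 4 (mod 11)
2^5 ≡ 10 (mod 11)
2^10 ≡ 1 (mod 11) ✓
Hence ord(2) = 10.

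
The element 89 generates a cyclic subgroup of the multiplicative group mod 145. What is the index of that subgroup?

4

Since 89 ∈ (Z/145Z)^×, its order divides φ(145) = φ(5·29) = (5−1)·(29−1) = 4·28 = 112 = 2^4 · 7.
Divisors of 112: 1, 2, 4, 7, 8, 14, 16, 28, 56, 112.
Test each divisor d:
89^1 ≡ 89
89^2 ≡ 91
89^4 ≡ 16
89^7 ≡ 99
89^8 ≡ 111
89^14 ≡ 86
89^16 ≡ 141
89^28 ≡ 1
The order of 89 is 28, so the subgroup it generates has 28 elements.
The index is φ(145) / ord(89) = 112 / 28 = 4.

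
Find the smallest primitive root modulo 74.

5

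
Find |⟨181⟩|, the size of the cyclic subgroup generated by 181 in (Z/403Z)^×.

By Lagrange's theorem, ord_403(181) divides φ(403) = φ(13·31) = (13−1)·(31−1) = 12·30 = 360 = 2^3 · 3^2 · 5.
Divisors of 360: 1, 2, 3, 4, 5, 6, 8, 9, 10, 12, 15, 18, 20, 24, 30, 36, 40, 45, 60, 72, 90, 120, 180, 360.
Compute 181^d (mod 403) for the divisors d until we hit 1:
181^1 ≡ 181 (mod 403)
181^2 ≡ 118 (mod 403)
181^3 ≡ 402 (mod 403)
181^4 ≡ 222 (mod 403)
181^5 ≡ 285 (mod 403)
181^6 ≡ 1 (mod 403) ✓
The smallest such exponent is 6, so the order of 181 is 6.

6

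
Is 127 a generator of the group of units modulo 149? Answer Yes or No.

φ(149) = 149 − 1 = 148 = 2^2 · 37.
It suffices to check that the order of 127 is not a proper divisor of 148: compute 127^(148/q) for q ∈ {2, 37}.
127^74 ≡ 1 (mod 149)  [q = 2: ≡ 1 ✗]
127^4 ≡ 28 (mod 149)  [q = 37: ≢ 1 ✓]
127^74 ≡ 1 shows ord(127) | 74, strictly less than φ(149); not a primitive root.

No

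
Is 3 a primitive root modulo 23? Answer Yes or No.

φ(23) = 23 − 1 = 22 = 2 · 11.
3 is a primitive root mod 23 iff 3^(φ(23)/q) ≢ 1 for every prime q | φ(23), i.e. q ∈ {2, 11}.
3^11 ≡ 1 (mod 23)  [q = 2: ≡ 1 ✗]
3^2 ≡ 9 (mod 23)  [q = 11: ≢ 1 ✓]
Since 3^11 ≡ 1, the order of 3 divides 11 < 22, so 3 is not a primitive root.

No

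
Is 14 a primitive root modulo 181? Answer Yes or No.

No

φ(181) = 181 − 1 = 180 = 2^2 · 3^2 · 5.
Test 14^(180/q) mod 181 for each prime factor q of 180:
14^90 ≡ 1 (mod 181)  [q = 2: ≡ 1 ✗]
14^60 ≡ 48 (mod 181)  [q = 3: ≢ 1 ✓]
14^36 ≡ 59 (mod 181)  [q = 5: ≢ 1 ✓]
14^90 ≡ 1 shows ord(14) | 90, strictly less than φ(181); not a primitive root.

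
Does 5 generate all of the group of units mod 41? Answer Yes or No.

No

φ(41) = 41 − 1 = 40 = 2^3 · 5.
Test 5^(40/q) mod 41 for each prime factor q of 40:
5^20 ≡ 1 (mod 41)  [q = 2: ≡ 1 ✗]
5^8 ≡ 18 (mod 41)  [q = 5: ≢ 1 ✓]
Since 5^20 ≡ 1, the order of 5 divides 20 < 40, so 5 is not a primitive root.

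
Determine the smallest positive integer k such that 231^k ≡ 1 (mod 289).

By Lagrange's theorem, ord_289(231) divides φ(289) = φ(17^2) = 17·(17−1) = 272 = 2^4 · 17.
Divisors of 272: 1, 2, 4, 8, 16, 17, 34, 68, 136, 272.
Compute 231^d (mod 289) for the divisors d until we hit 1:
231^1 ≡ 231
231^2 ≡ 185
231^4 ≡ 123
231^8 ≡ 101
231^16 ≡ 86
231^17 ≡ 214
231^34 ≡ 134
231^68 ≡ 38
231^136 ≡ 288
231^272 ≡ 1
Hence ord(231) = 272.

272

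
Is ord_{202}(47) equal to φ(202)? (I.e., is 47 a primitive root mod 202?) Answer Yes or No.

No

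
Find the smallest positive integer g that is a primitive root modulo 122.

7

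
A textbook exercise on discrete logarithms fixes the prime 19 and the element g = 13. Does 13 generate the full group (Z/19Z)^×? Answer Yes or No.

Yes

φ(19) = 19 − 1 = 18 = 2 · 3^2.
An element g generates (Z/19Z)^× iff g^(18/q) ≢ 1 (mod 19) for each prime q ∈ {2, 3}.
13^9 ≡ 18 (mod 19)  [q = 2: ≢ 1 ✓]
13^6 ≡ 11 (mod 19)  [q = 3: ≢ 1 ✓]
None equal 1, so ord_19(13) = 18: 13 is a primitive root.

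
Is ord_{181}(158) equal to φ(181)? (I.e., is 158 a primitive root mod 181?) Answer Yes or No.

Yes

φ(181) = 181 − 1 = 180 = 2^2 · 3^2 · 5.
158 is a primitive root mod 181 iff 158^(φ(181)/q) ≢ 1 for every prime q | φ(181), i.e. q ∈ {2, 3, 5}.
158^90 ≡ 180 (mod 181)  [q = 2: ≢ 1 ✓]
158^60 ≡ 132 (mod 181)  [q = 3: ≢ 1 ✓]
158^36 ≡ 125 (mod 181)  [q = 5: ≢ 1 ✓]
All checks pass, so 158 has order 180 and is a primitive root modulo 181.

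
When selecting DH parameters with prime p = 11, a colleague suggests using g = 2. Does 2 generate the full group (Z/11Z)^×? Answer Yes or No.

φ(11) = 11 − 1 = 10 = 2 · 5.
It suffices to check that the order of 2 is not a proper divisor of 10: compute 2^(10/q) for q ∈ {2, 5}.
2^5 ≡ 10 (mod 11)  [q = 2: ≢ 1 ✓]
2^2 ≡ 4 (mod 11)  [q = 5: ≢ 1 ✓]
Every test exponent gives a nontrivial residue, hence 2 generates the full group.

Yes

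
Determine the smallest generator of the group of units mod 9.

2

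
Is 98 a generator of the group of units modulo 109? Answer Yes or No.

Yes

φ(109) = 109 − 1 = 108 = 2^2 · 3^3.
An element g generates (Z/109Z)^× iff g^(108/q) ≢ 1 (mod 109) for each prime q ∈ {2, 3}.
98^54 ≡ 108 (mod 109)  [q = 2: ≢ 1 ✓]
98^36 ≡ 45 (mod 109)  [q = 3: ≢ 1 ✓]
None equal 1, so ord_109(98) = 108: 98 is a primitive root.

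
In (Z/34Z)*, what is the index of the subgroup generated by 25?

2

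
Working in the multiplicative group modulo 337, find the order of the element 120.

336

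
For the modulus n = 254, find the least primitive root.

φ(254) = φ(2)·φ(127) = 1·126 = 126 = 2 · 3^2 · 7.
Test candidates g = 2, 3, … against the prime factors q ∈ {2, 3, 7} of φ(254): g is a generator iff g^(126/q) ≢ 1 for every such q.
g = 2: gcd(2, 254) = 2 > 1, not a unit — skip.
g = 3: 3^63 ≡ 253; 3^42 ≡ 107; 3^18 ≡ 131 — none is 1, so 3 is a primitive root.
The smallest primitive root modulo 254 is 3.

3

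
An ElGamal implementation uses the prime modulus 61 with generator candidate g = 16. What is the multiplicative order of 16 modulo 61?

15

Since 16 ∈ (Z/61Z)^×, its order divides φ(61) = 61 − 1 = 60 = 2^2 · 3 · 5.
Divisors of 60: 1, 2, 3, 4, 5, 6, 10, 12, 15, 20, 30, 60.
Evaluate successive powers at the divisors of 60:
16^1 ≡ 16 (mod 61)
16^2 ≡ 12 (mod 61)
16^3 ≡ 9 (mod 61)
16^4 ≡ 22 (mod 61)
16^5 ≡ 47 (mod 61)
16^6 ≡ 20 (mod 61)
16^10 ≡ 13 (mod 61)
16^12 ≡ 34 (mod 61)
16^15 ≡ 1 (mod 61) ✓
Hence ord(16) = 15.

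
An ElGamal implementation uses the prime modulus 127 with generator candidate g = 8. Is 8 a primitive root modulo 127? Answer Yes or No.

No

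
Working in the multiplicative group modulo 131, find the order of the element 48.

65

The order of 48 must divide φ(131) = 131 − 1 = 130 = 2 · 5 · 13.
Divisors of 130: 1, 2, 5, 10, 13, 26, 65, 130.
Evaluate successive powers at the divisors of 130:
48^1 ≡ 48 (mod 131)
48^2 ≡ 77 (mod 131)
48^5 ≡ 60 (mod 131)
48^10 ≡ 63 (mod 131)
48^13 ≡ 61 (mod 131)
48^26 ≡ 53 (mod 131)
48^65 ≡ 1 (mod 131) ✓
The smallest such exponent is 65, so the order of 48 is 65.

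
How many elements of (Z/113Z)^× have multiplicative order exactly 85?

φ(113) = 113 − 1 = 112 = 2^4 · 7.
Since (Z/113Z)^× is cyclic of order 112, the number of elements of order d is φ(d) when d | 112 and 0 otherwise.
Here 112 is not a multiple of 85, so there are no elements of order 85.

0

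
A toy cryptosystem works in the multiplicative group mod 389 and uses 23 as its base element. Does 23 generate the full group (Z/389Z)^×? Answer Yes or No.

Yes

φ(389) = 389 − 1 = 388 = 2^2 · 97.
23 is a primitive root mod 389 iff 23^(φ(389)/q) ≢ 1 for every prime q | φ(389), i.e. q ∈ {2, 97}.
23^194 ≡ 388 (mod 389)  [q = 2: ≢ 1 ✓]
23^4 ≡ 150 (mod 389)  [q = 97: ≢ 1 ✓]
Every test exponent gives a nontrivial residue, hence 23 generates the full group.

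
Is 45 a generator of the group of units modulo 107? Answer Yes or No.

Yes

φ(107) = 107 − 1 = 106 = 2 · 53.
It suffices to check that the order of 45 is not a proper divisor of 106: compute 45^(106/q) for q ∈ {2, 53}.
45^53 ≡ 106 (mod 107)  [q = 2: ≢ 1 ✓]
45^2 ≡ 99 (mod 107)  [q = 53: ≢ 1 ✓]
All checks pass, so 45 has order 106 and is a primitive root modulo 107.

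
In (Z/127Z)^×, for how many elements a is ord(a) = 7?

6

φ(127) = 127 − 1 = 126 = 2 · 3^2 · 7.
In a cyclic group of order 126, there are φ(d) elements of order d for each divisor d of 126, and zero for non-divisors.
7 | 126, and φ(7) = 7 − 1 = 6.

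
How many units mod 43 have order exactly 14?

φ(43) = 43 − 1 = 42 = 2 · 3 · 7.
In a cyclic group of order 42, there are φ(d) elements of order d for each divisor d of 42, and zero for non-divisors.
14 = 2 · 7 divides 42, and φ(14) = 6.

6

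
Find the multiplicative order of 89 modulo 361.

By Lagrange's theorem, ord_361(89) divides φ(361) = φ(19^2) = 19·(19−1) = 342 = 2 · 3^2 · 19.
Divisors of 342: 1, 2, 3, 6, 9, 18, 19, 38, 57, 114, 171, 342.
Test each divisor d:
89^1 ≡ 89 (mod 361)
89^2 ≡ 340 (mod 361)
89^3 ≡ 297 (mod 361)
89^6 ≡ 125 (mod 361)
89^9 ≡ 303 (mod 361)
89^18 ≡ 115 (mod 361)
89^19 ≡ 127 (mod 361)
89^38 ≡ 245 (mod 361)
89^57 ≡ 69 (mod 361)
89^114 ≡ 68 (mod 361)
89^171 ≡ 360 (mod 361)
89^342 ≡ 1 (mod 361) ✓
So ord_361(89) = 342.

342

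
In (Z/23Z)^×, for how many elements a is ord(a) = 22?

φ(23) = 23 − 1 = 22 = 2 · 11.
Since (Z/23Z)^× is cyclic of order 22, the number of elements of order d is φ(d) when d | 22 and 0 otherwise.
22 = 2 · 11 divides 22, and φ(22) = 10.

10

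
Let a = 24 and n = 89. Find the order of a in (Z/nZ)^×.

ord(24) | φ(89) = 89 − 1 = 88 = 2^3 · 11.
Divisors of 88: 1, 2, 4, 8, 11, 22, 44, 88.
Compute 24^d (mod 89) for the divisors d until we hit 1:
24^1 ≡ 24 (mod 89)
24^2 ≡ 42 (mod 89)
24^4 ≡ 73 (mod 89)
24^8 ≡ 78 (mod 89)
24^11 ≡ 37 (mod 89)
24^22 ≡ 34 (mod 89)
24^44 ≡ 88 (mod 89)
24^88 ≡ 1 (mod 89) ✓
Therefore the multiplicative order of 24 modulo 89 is 88.

88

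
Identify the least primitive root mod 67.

φ(67) = 67 − 1 = 66 = 2 · 3 · 11.
g is a primitive root iff g^(66/q) ≢ 1 (mod 67) for each prime q ∈ {2, 3, 11}.
g = 2: 2^33 ≡ 66; 2^22 ≡ 37; 2^6 ≡ 64 — none is 1, so 2 is a primitive root.
Hence the least primitive root of 67 is 2.

2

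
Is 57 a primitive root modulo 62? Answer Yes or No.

No

φ(62) = φ(2)·φ(31) = 1·30 = 30 = 2 · 3 · 5.
An element g generates (Z/62Z)^× iff g^(30/q) ≢ 1 (mod 62) for each prime q ∈ {2, 3, 5}.
57^15 ≡ 61 (mod 62)  [q = 2: ≢ 1 ✓]
57^10 ≡ 5 (mod 62)  [q = 3: ≢ 1 ✓]
57^6 ≡ 1 (mod 62)  [q = 5: ≡ 1 ✗]
The check at q = 5 fails, so 57 generates a proper subgroup.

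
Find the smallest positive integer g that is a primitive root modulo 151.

φ(151) = 151 − 1 = 150 = 2 · 3 · 5^2.
Test candidates g = 2, 3, … against the prime factors q ∈ {2, 3, 5} of φ(151): g is a generator iff g^(150/q) ≢ 1 for every such q.
g = 2: 2^75 ≡ 1 — hits 1, so not a primitive root.
g = 3: 3^75 ≡ 150; 3^50 ≡ 1 — hits 1, so not a primitive root.
g = 4: 4^75 ≡ 1 — hits 1, so not a primitive root.
g = 5: 5^75 ≡ 1 — hits 1, so not a primitive root.
g = 6: 6^75 ≡ 150; 6^50 ≡ 32; 6^30 ≡ 59 — none is 1, so 6 is a primitive root.
So 6 is the smallest generator of (Z/151Z)^×.

6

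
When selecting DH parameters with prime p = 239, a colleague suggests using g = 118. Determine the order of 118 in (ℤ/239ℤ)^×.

238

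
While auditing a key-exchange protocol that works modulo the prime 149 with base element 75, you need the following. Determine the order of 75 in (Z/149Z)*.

148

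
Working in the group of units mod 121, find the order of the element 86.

55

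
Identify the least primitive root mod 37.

φ(37) = 37 − 1 = 36 = 2^2 · 3^2.
Test candidates g = 2, 3, … against the prime factors q ∈ {2, 3} of φ(37): g is a generator iff g^(36/q) ≢ 1 for every such q.
g = 2: 2^18 ≡ 36; 2^12 ≡ 26 — none is 1, so 2 is a primitive root.
So 2 is the smallest generator of (Z/37Z)^×.

2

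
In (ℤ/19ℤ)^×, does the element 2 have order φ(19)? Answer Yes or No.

Yes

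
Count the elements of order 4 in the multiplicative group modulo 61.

2

φ(61) = 61 − 1 = 60 = 2^2 · 3 · 5.
(Z/61Z)^× is cyclic (|G| = 60); a cyclic group of order m has exactly φ(d) elements of each order d | m, and none otherwise.
4 = 2^2 divides 60, and φ(4) = 2.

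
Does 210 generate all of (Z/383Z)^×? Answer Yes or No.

Yes

φ(383) = 383 − 1 = 382 = 2 · 191.
It suffices to check that the order of 210 is not a proper divisor of 382: compute 210^(382/q) for q ∈ {2, 191}.
210^191 ≡ 382 (mod 383)  [q = 2: ≢ 1 ✓]
210^2 ≡ 55 (mod 383)  [q = 191: ≢ 1 ✓]
None equal 1, so ord_383(210) = 382: 210 is a primitive root.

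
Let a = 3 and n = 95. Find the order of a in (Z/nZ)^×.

36

By Lagrange's theorem, ord_95(3) divides φ(95) = φ(5·19) = (5−1)·(19−1) = 4·18 = 72 = 2^3 · 3^2.
Divisors of 72: 1, 2, 3, 4, 6, 8, 9, 12, 18, 24, 36, 72.
Test each divisor d:
3^1 ≡ 3 (mod 95)
3^2 ≡ 9 (mod 95)
3^3 ≡ 27 (mod 95)
3^4 ≡ 81 (mod 95)
3^6 ≡ 64 (mod 95)
3^8 ≡ 6 (mod 95)
3^9 ≡ 18 (mod 95)
3^12 ≡ 11 (mod 95)
3^18 ≡ 39 (mod 95)
3^24 ≡ 26 (mod 95)
3^36 ≡ 1 (mod 95) ✓
The smallest such exponent is 36, so the order of 3 is 36.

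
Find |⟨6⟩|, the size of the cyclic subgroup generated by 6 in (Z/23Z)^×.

11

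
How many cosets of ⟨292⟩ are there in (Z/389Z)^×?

2

ord(292) | φ(389) = 389 − 1 = 388 = 2^2 · 97.
Divisors of 388: 1, 2, 4, 97, 194, 388.
Check 292^d mod 389 for each divisor in increasing order:
292^1 ≡ 292
292^2 ≡ 73
292^4 ≡ 272
292^97 ≡ 388
292^194 ≡ 1
So ord_389(292) = 194, hence |⟨292⟩| = 194.
Index = |(Z/389Z)^×| / |⟨292⟩| = 388 / 194 = 2.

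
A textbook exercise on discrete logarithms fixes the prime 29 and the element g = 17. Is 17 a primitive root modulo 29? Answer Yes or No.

No

φ(29) = 29 − 1 = 28 = 2^2 · 7.
17 is a primitive root mod 29 iff 17^(φ(29)/q) ≢ 1 for every prime q | φ(29), i.e. q ∈ {2, 7}.
17^14 ≡ 28 (mod 29)  [q = 2: ≢ 1 ✓]
17^4 ≡ 1 (mod 29)  [q = 7: ≡ 1 ✗]
17^4 ≡ 1 shows ord(17) | 4, strictly less than φ(29); not a primitive root.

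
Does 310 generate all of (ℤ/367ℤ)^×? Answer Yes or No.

Yes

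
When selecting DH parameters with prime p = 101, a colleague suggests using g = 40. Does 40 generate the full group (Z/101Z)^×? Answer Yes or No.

φ(101) = 101 − 1 = 100 = 2^2 · 5^2.
It suffices to check that the order of 40 is not a proper divisor of 100: compute 40^(100/q) for q ∈ {2, 5}.
40^50 ≡ 100 (mod 101)  [q = 2: ≢ 1 ✓]
40^20 ≡ 36 (mod 101)  [q = 5: ≢ 1 ✓]
Every test exponent gives a nontrivial residue, hence 40 generates the full group.

Yes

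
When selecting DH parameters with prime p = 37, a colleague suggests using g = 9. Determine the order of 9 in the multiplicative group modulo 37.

9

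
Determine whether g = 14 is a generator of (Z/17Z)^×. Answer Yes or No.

φ(17) = 17 − 1 = 16 = 2^4.
14 is a primitive root mod 17 iff 14^(φ(17)/q) ≢ 1 for every prime q | φ(17), i.e. q ∈ {2}.
14^8 ≡ 16 (mod 17)  [q = 2: ≢ 1 ✓]
None equal 1, so ord_17(14) = 16: 14 is a primitive root.

Yes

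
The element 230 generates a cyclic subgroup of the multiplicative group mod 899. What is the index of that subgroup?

2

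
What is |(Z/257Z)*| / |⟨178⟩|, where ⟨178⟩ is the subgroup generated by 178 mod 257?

2

The order of 178 must divide φ(257) = 257 − 1 = 256 = 2^8.
Divisors of 256: 1, 2, 4, 8, 16, 32, 64, 128, 256.
Compute 178^d (mod 257) for the divisors d until we hit 1:
178^1 ≡ 178
178^2 ≡ 73
178^4 ≡ 189
178^8 ≡ 255
178^16 ≡ 4
178^32 ≡ 16
178^64 ≡ 256
178^128 ≡ 1
Thus |⟨178⟩| = ord(178) = 128.
[(Z/257Z)^× : ⟨178⟩] = 256/128 = 2.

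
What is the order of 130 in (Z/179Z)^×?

178

Since 130 ∈ (Z/179Z)^×, its order divides φ(179) = 179 − 1 = 178 = 2 · 89.
Divisors of 178: 1, 2, 89, 178.
Evaluate successive powers at the divisors of 178:
130^1 ≡ 130
130^2 ≡ 74
130^89 ≡ 178
130^178 ≡ 1
Therefore the multiplicative order of 130 modulo 179 is 178.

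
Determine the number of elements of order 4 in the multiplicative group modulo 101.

2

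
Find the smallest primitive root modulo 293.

2

φ(293) = 293 − 1 = 292 = 2^2 · 73.
Test candidates g = 2, 3, … against the prime factors q ∈ {2, 73} of φ(293): g is a generator iff g^(292/q) ≢ 1 for every such q.
g = 2: 2^146 ≡ 292; 2^4 ≡ 16 — none is 1, so 2 is a primitive root.
Hence the least primitive root of 293 is 2.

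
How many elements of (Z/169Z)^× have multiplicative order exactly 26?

φ(169) = φ(13^2) = 13·(13−1) = 156 = 2^2 · 3 · 13.
Since (Z/169Z)^× is cyclic of order 156, the number of elements of order d is φ(d) when d | 156 and 0 otherwise.
26 = 2 · 13 divides 156, and φ(26) = 12.

12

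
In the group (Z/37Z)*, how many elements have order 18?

φ(37) = 37 − 1 = 36 = 2^2 · 3^2.
Since (Z/37Z)^× is cyclic of order 36, the number of elements of order d is φ(d) when d | 36 and 0 otherwise.
18 = 2 · 3^2 divides 36, and φ(18) = 6.

6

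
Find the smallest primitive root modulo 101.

2

φ(101) = 101 − 1 = 100 = 2^2 · 5^2.
Test candidates g = 2, 3, … against the prime factors q ∈ {2, 5} of φ(101): g is a generator iff g^(100/q) ≢ 1 for every such q.
g = 2: 2^50 ≡ 100; 2^20 ≡ 95 — none is 1, so 2 is a primitive root.
The smallest primitive root modulo 101 is 2.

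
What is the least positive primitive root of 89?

φ(89) = 89 − 1 = 88 = 2^3 · 11.
g is a primitive root iff g^(88/q) ≢ 1 (mod 89) for each prime q ∈ {2, 11}.
g = 2: 2^44 ≡ 1 — hits 1, so not a primitive root.
g = 3: 3^44 ≡ 88; 3^8 ≡ 64 — none is 1, so 3 is a primitive root.
The smallest primitive root modulo 89 is 3.

3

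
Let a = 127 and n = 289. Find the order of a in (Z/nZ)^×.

136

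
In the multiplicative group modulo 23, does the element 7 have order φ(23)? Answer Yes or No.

φ(23) = 23 − 1 = 22 = 2 · 11.
Test 7^(22/q) mod 23 for each prime factor q of 22:
7^11 ≡ 22 (mod 23)  [q = 2: ≢ 1 ✓]
7^2 ≡ 3 (mod 23)  [q = 11: ≢ 1 ✓]
All checks pass, so 7 has order 22 and is a primitive root modulo 23.

Yes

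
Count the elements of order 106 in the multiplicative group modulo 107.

52

φ(107) = 107 − 1 = 106 = 2 · 53.
(Z/107Z)^× is cyclic (|G| = 106); a cyclic group of order m has exactly φ(d) elements of each order d | m, and none otherwise.
106 = 2 · 53 divides 106, and φ(106) = 52.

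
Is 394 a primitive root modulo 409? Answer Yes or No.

No

φ(409) = 409 − 1 = 408 = 2^3 · 3 · 17.
It suffices to check that the order of 394 is not a proper divisor of 408: compute 394^(408/q) for q ∈ {2, 3, 17}.
394^204 ≡ 1 (mod 409)  [q = 2: ≡ 1 ✗]
394^136 ≡ 53 (mod 409)  [q = 3: ≢ 1 ✓]
394^24 ≡ 30 (mod 409)  [q = 17: ≢ 1 ✓]
Since 394^204 ≡ 1, the order of 394 divides 204 < 408, so 394 is not a primitive root.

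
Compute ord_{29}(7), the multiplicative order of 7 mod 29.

7

ord(7) | φ(29) = 29 − 1 = 28 = 2^2 · 7.
Divisors of 28: 1, 2, 4, 7, 14, 28.
Test each divisor d:
7^1 ≡ 7
7^2 ≡ 20
7^4 ≡ 23
7^7 ≡ 1
Therefore the multiplicative order of 7 modulo 29 is 7.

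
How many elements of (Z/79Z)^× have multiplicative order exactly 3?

2

φ(79) = 79 − 1 = 78 = 2 · 3 · 13.
Since (Z/79Z)^× is cyclic of order 78, the number of elements of order d is φ(d) when d | 78 and 0 otherwise.
3 | 78, and φ(3) = 3 − 1 = 2.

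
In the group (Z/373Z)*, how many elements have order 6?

φ(373) = 373 − 1 = 372 = 2^2 · 3 · 31.
In a cyclic group of order 372, there are φ(d) elements of order d for each divisor d of 372, and zero for non-divisors.
6 = 2 · 3 divides 372, and φ(6) = 2.

2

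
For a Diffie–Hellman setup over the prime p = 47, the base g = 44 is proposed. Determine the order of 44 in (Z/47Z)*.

46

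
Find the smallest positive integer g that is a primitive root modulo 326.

3

φ(326) = φ(2)·φ(163) = 1·162 = 162 = 2 · 3^4.
Test candidates g = 2, 3, … against the prime factors q ∈ {2, 3} of φ(326): g is a generator iff g^(162/q) ≢ 1 for every such q.
g = 2: gcd(2, 326) = 2 > 1, not a unit — skip.
g = 3: 3^81 ≡ 325; 3^54 ≡ 221 — none is 1, so 3 is a primitive root.
The smallest primitive root modulo 326 is 3.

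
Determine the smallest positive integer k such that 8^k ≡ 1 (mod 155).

The order of 8 must divide φ(155) = φ(5·31) = (5−1)·(31−1) = 4·30 = 120 = 2^3 · 3 · 5.
Divisors of 120: 1, 2, 3, 4, 5, 6, 8, 10, 12, 15, 20, 24, 30, 40, 60, 120.
Compute 8^d (mod 155) for the divisors d until we hit 1:
8^1 ≡ 8 (mod 155)
8^2 ≡ 64 (mod 155)
8^3 ≡ 47 (mod 155)
8^4 ≡ 66 (mod 155)
8^5 ≡ 63 (mod 155)
8^6 ≡ 39 (mod 155)
8^8 ≡ 16 (mod 155)
8^10 ≡ 94 (mod 155)
8^12 ≡ 126 (mod 155)
8^15 ≡ 32 (mod 155)
8^20 ≡ 1 (mod 155) ✓
Therefore the multiplicative order of 8 modulo 155 is 20.

20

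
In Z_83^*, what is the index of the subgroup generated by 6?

Since 6 ∈ (Z/83Z)^×, its order divides φ(83) = 83 − 1 = 82 = 2 · 41.
Divisors of 82: 1, 2, 41, 82.
Check 6^d mod 83 for each divisor in increasing order:
6^1 ≡ 6 (mod 83)
6^2 ≡ 36 (mod 83)
6^41 ≡ 82 (mod 83)
6^82 ≡ 1 (mod 83) ✓
The order of 6 is 82, so the subgroup it generates has 82 elements.
Index = |(Z/83Z)^×| / |⟨6⟩| = 82 / 82 = 1.

1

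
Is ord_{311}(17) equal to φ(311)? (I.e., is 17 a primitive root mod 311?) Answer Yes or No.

φ(311) = 311 − 1 = 310 = 2 · 5 · 31.
It suffices to check that the order of 17 is not a proper divisor of 310: compute 17^(310/q) for q ∈ {2, 5, 31}.
17^155 ≡ 310 (mod 311)  [q = 2: ≢ 1 ✓]
17^62 ≡ 36 (mod 311)  [q = 5: ≢ 1 ✓]
17^10 ≡ 260 (mod 311)  [q = 31: ≢ 1 ✓]
Every test exponent gives a nontrivial residue, hence 17 generates the full group.

Yes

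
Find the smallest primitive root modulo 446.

φ(446) = φ(2)·φ(223) = 1·222 = 222 = 2 · 3 · 37.
Test candidates g = 2, 3, … against the prime factors q ∈ {2, 3, 37} of φ(446): g is a generator iff g^(222/q) ≢ 1 for every such q.
g = 2: gcd(2, 446) = 2 > 1, not a unit — skip.
g = 3: 3^111 ≡ 445; 3^74 ≡ 183; 3^6 ≡ 283 — none is 1, so 3 is a primitive root.
The smallest primitive root modulo 446 is 3.

3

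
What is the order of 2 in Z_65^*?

By Lagrange's theorem, ord_65(2) divides φ(65) = φ(5·13) = (5−1)·(13−1) = 4·12 = 48 = 2^4 · 3.
Divisors of 48: 1, 2, 3, 4, 6, 8, 12, 16, 24, 48.
Check 2^d mod 65 for each divisor in increasing order:
2^1 ≡ 2
2^2 ≡ 4
2^3 ≡ 8
2^4 ≡ 16
2^6 ≡ 64
2^8 ≡ 61
2^12 ≡ 1
So ord_65(2) = 12.

12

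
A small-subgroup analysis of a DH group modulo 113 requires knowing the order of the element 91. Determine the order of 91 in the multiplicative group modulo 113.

By Lagrange's theorem, ord_113(91) divides φ(113) = 113 − 1 = 112 = 2^4 · 7.
Divisors of 112: 1, 2, 4, 7, 8, 14, 16, 28, 56, 112.
Compute 91^d (mod 113) for the divisors d until we hit 1:
91^1 ≡ 91 (mod 113)
91^2 ≡ 32 (mod 113)
91^4 ≡ 7 (mod 113)
91^7 ≡ 44 (mod 113)
91^8 ≡ 49 (mod 113)
91^14 ≡ 15 (mod 113)
91^16 ≡ 28 (mod 113)
91^28 ≡ 112 (mod 113)
91^56 ≡ 1 (mod 113) ✓
The smallest such exponent is 56, so the order of 91 is 56.

56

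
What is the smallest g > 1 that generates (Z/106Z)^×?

3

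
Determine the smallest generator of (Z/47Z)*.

5

φ(47) = 47 − 1 = 46 = 2 · 23.
g is a primitive root iff g^(46/q) ≢ 1 (mod 47) for each prime q ∈ {2, 23}.
g = 2: 2^23 ≡ 1 — hits 1, so not a primitive root.
g = 3: 3^23 ≡ 1 — hits 1, so not a primitive root.
g = 4: 4^23 ≡ 1 — hits 1, so not a primitive root.
g = 5: 5^23 ≡ 46; 5^2 ≡ 25 — none is 1, so 5 is a primitive root.
The smallest primitive root modulo 47 is 5.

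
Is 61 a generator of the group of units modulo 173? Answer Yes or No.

φ(173) = 173 − 1 = 172 = 2^2 · 43.
Test 61^(172/q) mod 173 for each prime factor q of 172:
61^86 ≡ 172 (mod 173)  [q = 2: ≢ 1 ✓]
61^4 ≡ 132 (mod 173)  [q = 43: ≢ 1 ✓]
Every test exponent gives a nontrivial residue, hence 61 generates the full group.

Yes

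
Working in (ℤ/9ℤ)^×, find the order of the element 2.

Since 2 ∈ (Z/9Z)^×, its order divides φ(9) = φ(3^2) = 3·(3−1) = 6 = 2 · 3.
Divisors of 6: 1, 2, 3, 6.
Compute 2^d (mod 9) for the divisors d until we hit 1:
2^1 ≡ 2 (mod 9)
2^2 ≡ 4 (mod 9)
2^3 ≡ 8 (mod 9)
2^6 ≡ 1 (mod 9) ✓
So ord_9(2) = 6.

6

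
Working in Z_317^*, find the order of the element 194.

ord(194) | φ(317) = 317 − 1 = 316 = 2^2 · 79.
Divisors of 316: 1, 2, 4, 79, 158, 316.
Test each divisor d:
194^1 ≡ 194
194^2 ≡ 230
194^4 ≡ 278
194^79 ≡ 1
So ord_317(194) = 79.

79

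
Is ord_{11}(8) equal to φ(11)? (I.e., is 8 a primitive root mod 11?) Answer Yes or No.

φ(11) = 11 − 1 = 10 = 2 · 5.
An element g generates (Z/11Z)^× iff g^(10/q) ≢ 1 (mod 11) for each prime q ∈ {2, 5}.
8^5 ≡ 10 (mod 11)  [q = 2: ≢ 1 ✓]
8^2 ≡ 9 (mod 11)  [q = 5: ≢ 1 ✓]
All checks pass, so 8 has order 10 and is a primitive root modulo 11.

Yes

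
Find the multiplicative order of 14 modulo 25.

10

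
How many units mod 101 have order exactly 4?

2

φ(101) = 101 − 1 = 100 = 2^2 · 5^2.
In a cyclic group of order 100, there are φ(d) elements of order d for each divisor d of 100, and zero for non-divisors.
4 = 2^2 divides 100, and φ(4) = 2.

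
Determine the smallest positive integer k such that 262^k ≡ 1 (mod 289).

Since 262 ∈ (Z/289Z)^×, its order divides φ(289) = φ(17^2) = 17·(17−1) = 272 = 2^4 · 17.
Divisors of 272: 1, 2, 4, 8, 16, 17, 34, 68, 136, 272.
Test each divisor d:
262^1 ≡ 262 (mod 289)
262^2 ≡ 151 (mod 289)
262^4 ≡ 259 (mod 289)
262^8 ≡ 33 (mod 289)
262^16 ≡ 222 (mod 289)
262^17 ≡ 75 (mod 289)
262^34 ≡ 134 (mod 289)
262^68 ≡ 38 (mod 289)
262^136 ≡ 288 (mod 289)
262^272 ≡ 1 (mod 289) ✓
Hence ord(262) = 272.

272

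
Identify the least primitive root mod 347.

φ(347) = 347 − 1 = 346 = 2 · 173.
Test candidates g = 2, 3, … against the prime factors q ∈ {2, 173} of φ(347): g is a generator iff g^(346/q) ≢ 1 for every such q.
g = 2: 2^173 ≡ 346; 2^2 ≡ 4 — none is 1, so 2 is a primitive root.
So 2 is the smallest generator of (Z/347Z)^×.

2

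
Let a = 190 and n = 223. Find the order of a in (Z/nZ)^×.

The order of 190 must divide φ(223) = 223 − 1 = 222 = 2 · 3 · 37.
Divisors of 222: 1, 2, 3, 6, 37, 74, 111, 222.
Check 190^d mod 223 for each divisor in increasing order:
190^1 ≡ 190 (mod 223)
190^2 ≡ 197 (mod 223)
190^3 ≡ 189 (mod 223)
190^6 ≡ 41 (mod 223)
190^37 ≡ 222 (mod 223)
190^74 ≡ 1 (mod 223) ✓
Hence ord(190) = 74.

74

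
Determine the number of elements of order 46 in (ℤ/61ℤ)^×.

0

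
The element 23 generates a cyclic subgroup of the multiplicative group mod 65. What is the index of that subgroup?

4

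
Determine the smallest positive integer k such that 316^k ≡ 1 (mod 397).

198

By Lagrange's theorem, ord_397(316) divides φ(397) = 397 − 1 = 396 = 2^2 · 3^2 · 11.
Divisors of 396: 1, 2, 3, 4, 6, 9, 11, 12, 18, 22, 33, 36, 44, 66, 99, 132, 198, 396.
Test each divisor d:
316^1 ≡ 316 (mod 397)
316^2 ≡ 209 (mod 397)
316^3 ≡ 142 (mod 397)
316^4 ≡ 11 (mod 397)
316^6 ≡ 314 (mod 397)
316^9 ≡ 124 (mod 397)
316^11 ≡ 111 (mod 397)
316^12 ≡ 140 (mod 397)
316^18 ≡ 290 (mod 397)
316^22 ≡ 14 (mod 397)
316^33 ≡ 363 (mod 397)
316^36 ≡ 333 (mod 397)
316^44 ≡ 196 (mod 397)
316^66 ≡ 362 (mod 397)
316^99 ≡ 396 (mod 397)
316^132 ≡ 34 (mod 397)
316^198 ≡ 1 (mod 397) ✓
Therefore the multiplicative order of 316 modulo 397 is 198.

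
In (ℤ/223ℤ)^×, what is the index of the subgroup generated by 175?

2

ord(175) | φ(223) = 223 − 1 = 222 = 2 · 3 · 37.
Divisors of 222: 1, 2, 3, 6, 37, 74, 111, 222.
Test each divisor d:
175^1 ≡ 175 (mod 223)
175^2 ≡ 74 (mod 223)
175^3 ≡ 16 (mod 223)
175^6 ≡ 33 (mod 223)
175^37 ≡ 39 (mod 223)
175^74 ≡ 183 (mod 223)
175^111 ≡ 1 (mod 223) ✓
Thus |⟨175⟩| = ord(175) = 111.
[(Z/223Z)^× : ⟨175⟩] = 222/111 = 2.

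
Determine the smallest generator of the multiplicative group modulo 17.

3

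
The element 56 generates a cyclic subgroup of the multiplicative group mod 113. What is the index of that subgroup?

4

By Lagrange's theorem, ord_113(56) divides φ(113) = 113 − 1 = 112 = 2^4 · 7.
Divisors of 112: 1, 2, 4, 7, 8, 14, 16, 28, 56, 112.
Compute 56^d (mod 113) for the divisors d until we hit 1:
56^1 ≡ 56
56^2 ≡ 85
56^4 ≡ 106
56^7 ≡ 15
56^8 ≡ 49
56^14 ≡ 112
56^16 ≡ 28
56^28 ≡ 1
Thus |⟨56⟩| = ord(56) = 28.
The index is φ(113) / ord(56) = 112 / 28 = 4.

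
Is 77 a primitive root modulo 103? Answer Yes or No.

Yes

φ(103) = 103 − 1 = 102 = 2 · 3 · 17.
77 is a primitive root mod 103 iff 77^(φ(103)/q) ≢ 1 for every prime q | φ(103), i.e. q ∈ {2, 3, 17}.
77^51 ≡ 102 (mod 103)  [q = 2: ≢ 1 ✓]
77^34 ≡ 46 (mod 103)  [q = 3: ≢ 1 ✓]
77^6 ≡ 30 (mod 103)  [q = 17: ≢ 1 ✓]
All checks pass, so 77 has order 102 and is a primitive root modulo 103.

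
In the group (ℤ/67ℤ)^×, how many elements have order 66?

20

φ(67) = 67 − 1 = 66 = 2 · 3 · 11.
(Z/67Z)^× is cyclic (|G| = 66); a cyclic group of order m has exactly φ(d) elements of each order d | m, and none otherwise.
66 = 2 · 3 · 11 divides 66, and φ(66) = 20.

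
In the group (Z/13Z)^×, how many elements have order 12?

4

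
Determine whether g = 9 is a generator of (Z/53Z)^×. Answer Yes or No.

No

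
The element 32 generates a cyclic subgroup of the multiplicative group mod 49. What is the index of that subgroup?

Since 32 ∈ (Z/49Z)^×, its order divides φ(49) = φ(7^2) = 7·(7−1) = 42 = 2 · 3 · 7.
Divisors of 42: 1, 2, 3, 6, 7, 14, 21, 42.
Evaluate successive powers at the divisors of 42:
32^1 ≡ 32
32^2 ≡ 44
32^3 ≡ 36
32^6 ≡ 22
32^7 ≡ 18
32^14 ≡ 30
32^21 ≡ 1
The order of 32 is 21, so the subgroup it generates has 21 elements.
[(Z/49Z)^× : ⟨32⟩] = 42/21 = 2.

2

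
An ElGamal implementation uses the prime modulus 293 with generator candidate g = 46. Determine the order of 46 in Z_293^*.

ord(46) | φ(293) = 293 − 1 = 292 = 2^2 · 73.
Divisors of 292: 1, 2, 4, 73, 146, 292.
Test each divisor d:
46^1 ≡ 46 (mod 293)
46^2 ≡ 65 (mod 293)
46^4 ≡ 123 (mod 293)
46^73 ≡ 1 (mod 293) ✓
So ord_293(46) = 73.

73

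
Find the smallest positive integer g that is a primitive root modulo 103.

5

φ(103) = 103 − 1 = 102 = 2 · 3 · 17.
Test candidates g = 2, 3, … against the prime factors q ∈ {2, 3, 17} of φ(103): g is a generator iff g^(102/q) ≢ 1 for every such q.
g = 2: 2^51 ≡ 1 — hits 1, so not a primitive root.
g = 3: 3^51 ≡ 102; 3^34 ≡ 1 — hits 1, so not a primitive root.
g = 4: 4^51 ≡ 1 — hits 1, so not a primitive root.
g = 5: 5^51 ≡ 102; 5^34 ≡ 56; 5^6 ≡ 72 — none is 1, so 5 is a primitive root.
So 5 is the smallest generator of (Z/103Z)^×.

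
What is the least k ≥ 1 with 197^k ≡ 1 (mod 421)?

The order of 197 must divide φ(421) = 421 − 1 = 420 = 2^2 · 3 · 5 · 7.
Divisors of 420: 1, 2, 3, 4, 5, 6, 7, 10, 12, 14, 15, 20, 21, 28, 30, 35, 42, 60, 70, 84, 105, 140, 210, 420.
Evaluate successive powers at the divisors of 420:
197^1 ≡ 197 (mod 421)
197^2 ≡ 77 (mod 421)
197^3 ≡ 13 (mod 421)
197^4 ≡ 35 (mod 421)
197^5 ≡ 159 (mod 421)
197^6 ≡ 169 (mod 421)
197^7 ≡ 34 (mod 421)
197^10 ≡ 21 (mod 421)
197^12 ≡ 354 (mod 421)
197^14 ≡ 314 (mod 421)
197^15 ≡ 392 (mod 421)
197^20 ≡ 20 (mod 421)
197^21 ≡ 151 (mod 421)
197^28 ≡ 82 (mod 421)
197^30 ≡ 420 (mod 421)
197^35 ≡ 262 (mod 421)
197^42 ≡ 67 (mod 421)
197^60 ≡ 1 (mod 421) ✓
The smallest such exponent is 60, so the order of 197 is 60.

60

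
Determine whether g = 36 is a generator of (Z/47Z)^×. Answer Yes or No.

φ(47) = 47 − 1 = 46 = 2 · 23.
An element g generates (Z/47Z)^× iff g^(46/q) ≢ 1 (mod 47) for each prime q ∈ {2, 23}.
36^23 ≡ 1 (mod 47)  [q = 2: ≡ 1 ✗]
36^2 ≡ 27 (mod 47)  [q = 23: ≢ 1 ✓]
36^23 ≡ 1 shows ord(36) | 23, strictly less than φ(47); not a primitive root.

No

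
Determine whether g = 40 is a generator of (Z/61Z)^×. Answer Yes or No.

No

φ(61) = 61 − 1 = 60 = 2^2 · 3 · 5.
It suffices to check that the order of 40 is not a proper divisor of 60: compute 40^(60/q) for q ∈ {2, 3, 5}.
40^30 ≡ 60 (mod 61)  [q = 2: ≢ 1 ✓]
40^20 ≡ 47 (mod 61)  [q = 3: ≢ 1 ✓]
40^12 ≡ 1 (mod 61)  [q = 5: ≡ 1 ✗]
40^12 ≡ 1 shows ord(40) | 12, strictly less than φ(61); not a primitive root.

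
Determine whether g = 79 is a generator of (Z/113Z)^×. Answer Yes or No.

φ(113) = 113 − 1 = 112 = 2^4 · 7.
An element g generates (Z/113Z)^× iff g^(112/q) ≢ 1 (mod 113) for each prime q ∈ {2, 7}.
79^56 ≡ 112 (mod 113)  [q = 2: ≢ 1 ✓]
79^16 ≡ 16 (mod 113)  [q = 7: ≢ 1 ✓]
All checks pass, so 79 has order 112 and is a primitive root modulo 113.

Yes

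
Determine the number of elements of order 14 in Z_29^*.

6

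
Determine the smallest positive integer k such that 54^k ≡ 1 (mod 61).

60

The order of 54 must divide φ(61) = 61 − 1 = 60 = 2^2 · 3 · 5.
Divisors of 60: 1, 2, 3, 4, 5, 6, 10, 12, 15, 20, 30, 60.
Evaluate successive powers at the divisors of 60:
54^1 ≡ 54 (mod 61)
54^2 ≡ 49 (mod 61)
54^3 ≡ 23 (mod 61)
54^4 ≡ 22 (mod 61)
54^5 ≡ 29 (mod 61)
54^6 ≡ 41 (mod 61)
54^10 ≡ 48 (mod 61)
54^12 ≡ 34 (mod 61)
54^15 ≡ 50 (mod 61)
54^20 ≡ 47 (mod 61)
54^30 ≡ 60 (mod 61)
54^60 ≡ 1 (mod 61) ✓
The smallest such exponent is 60, so the order of 54 is 60.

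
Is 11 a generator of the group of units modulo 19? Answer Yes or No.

φ(19) = 19 − 1 = 18 = 2 · 3^2.
11 is a primitive root mod 19 iff 11^(φ(19)/q) ≢ 1 for every prime q | φ(19), i.e. q ∈ {2, 3}.
11^9 ≡ 1 (mod 19)  [q = 2: ≡ 1 ✗]
11^6 ≡ 1 (mod 19)  [q = 3: ≡ 1 ✗]
11^9 ≡ 1 shows ord(11) | 9, strictly less than φ(19); not a primitive root.

No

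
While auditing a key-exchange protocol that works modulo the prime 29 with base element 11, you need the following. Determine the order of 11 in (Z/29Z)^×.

Since 11 ∈ (Z/29Z)^×, its order divides φ(29) = 29 − 1 = 28 = 2^2 · 7.
Divisors of 28: 1, 2, 4, 7, 14, 28.
Evaluate successive powers at the divisors of 28:
11^1 ≡ 11 (mod 29)
11^2 ≡ 5 (mod 29)
11^4 ≡ 25 (mod 29)
11^7 ≡ 12 (mod 29)
11^14 ≡ 28 (mod 29)
11^28 ≡ 1 (mod 29) ✓
Therefore the multiplicative order of 11 modulo 29 is 28.

28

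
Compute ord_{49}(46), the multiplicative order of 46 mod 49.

21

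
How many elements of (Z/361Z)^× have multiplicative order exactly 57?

36

φ(361) = φ(19^2) = 19·(19−1) = 342 = 2 · 3^2 · 19.
Since (Z/361Z)^× is cyclic of order 342, the number of elements of order d is φ(d) when d | 342 and 0 otherwise.
57 = 3 · 19 divides 342, and φ(57) = 36.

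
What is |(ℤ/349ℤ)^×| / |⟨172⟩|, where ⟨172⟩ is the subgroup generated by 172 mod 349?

1

Since 172 ∈ (Z/349Z)^×, its order divides φ(349) = 349 − 1 = 348 = 2^2 · 3 · 29.
Divisors of 348: 1, 2, 3, 4, 6, 12, 29, 58, 87, 116, 174, 348.
Test each divisor d:
172^1 ≡ 172 (mod 349)
172^2 ≡ 268 (mod 349)
172^3 ≡ 28 (mod 349)
172^4 ≡ 279 (mod 349)
172^6 ≡ 86 (mod 349)
172^12 ≡ 67 (mod 349)
172^29 ≡ 325 (mod 349)
172^58 ≡ 227 (mod 349)
172^87 ≡ 136 (mod 349)
172^116 ≡ 226 (mod 349)
172^174 ≡ 348 (mod 349)
172^348 ≡ 1 (mod 349) ✓
So ord_349(172) = 348, hence |⟨172⟩| = 348.
[(Z/349Z)^× : ⟨172⟩] = 348/348 = 1.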